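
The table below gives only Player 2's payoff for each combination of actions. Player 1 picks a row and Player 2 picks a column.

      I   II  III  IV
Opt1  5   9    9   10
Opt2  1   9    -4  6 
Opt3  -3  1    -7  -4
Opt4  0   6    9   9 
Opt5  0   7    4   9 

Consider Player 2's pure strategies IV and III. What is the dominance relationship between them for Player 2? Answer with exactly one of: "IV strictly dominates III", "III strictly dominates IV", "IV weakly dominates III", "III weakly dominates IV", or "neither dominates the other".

IV's payoffs vs III's, by Player 1's action — Opt1: 10>9, Opt2: 6>-4, Opt3: -4>-7, Opt4: 9=9, Opt5: 9>4.
IV is at least as good everywhere and strictly better somewhere (tied only at Opt4), so IV weakly but not strictly dominates III.

IV weakly dominates III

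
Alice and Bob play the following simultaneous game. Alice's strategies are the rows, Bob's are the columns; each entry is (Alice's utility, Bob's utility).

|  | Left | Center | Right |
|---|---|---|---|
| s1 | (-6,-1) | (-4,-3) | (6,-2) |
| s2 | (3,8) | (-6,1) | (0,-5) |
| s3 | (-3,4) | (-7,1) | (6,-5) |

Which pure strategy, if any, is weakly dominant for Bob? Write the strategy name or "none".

Left

Left vs Center: s1: -1>-3, s2: 8>1, s3: 4>1.
Left vs Right: s1: -1>-2, s2: 8>-5, s3: 4>-5.
Left is at least as good as every other strategy against every opponent action, so it is weakly dominant.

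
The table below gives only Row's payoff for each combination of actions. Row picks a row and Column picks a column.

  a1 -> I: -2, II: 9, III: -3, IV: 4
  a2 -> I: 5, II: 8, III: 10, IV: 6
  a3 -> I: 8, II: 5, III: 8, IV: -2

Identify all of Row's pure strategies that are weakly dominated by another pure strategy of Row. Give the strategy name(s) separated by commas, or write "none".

none

a1 is not dominated — it holds its own against a2 at II (9>8); a3 at II (9>5).
a2 is not dominated — it holds its own against a1 at I (5>-2); a3 at II (8>5).
Nothing dominates a3: a1 at I (8>-2); a2 at I (8>5).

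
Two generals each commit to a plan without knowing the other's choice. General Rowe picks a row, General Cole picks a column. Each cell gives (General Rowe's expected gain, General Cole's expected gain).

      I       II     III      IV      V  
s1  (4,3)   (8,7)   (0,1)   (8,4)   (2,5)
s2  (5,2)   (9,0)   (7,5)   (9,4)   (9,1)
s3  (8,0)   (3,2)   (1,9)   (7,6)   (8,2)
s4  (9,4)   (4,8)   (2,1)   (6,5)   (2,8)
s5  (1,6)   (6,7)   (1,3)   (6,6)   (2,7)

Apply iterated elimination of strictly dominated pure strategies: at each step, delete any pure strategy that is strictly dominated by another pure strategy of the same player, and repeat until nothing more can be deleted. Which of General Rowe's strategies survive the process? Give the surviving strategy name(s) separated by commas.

For General Rowe, s2 strictly dominates s1 on the remaining columns (I: 5>4, II: 9>8, III: 7>0, IV: 9>8, V: 9>2); eliminate s1.
Row s5 is eliminated: s2 beats it against every remaining column (I: 5>1, II: 9>6, III: 7>1, IV: 9>6, V: 9>2).
For General Cole, IV strictly dominates I on the remaining rows (s2: 4>2, s3: 6>0, s4: 5>4); eliminate I.
For General Rowe, s2 strictly dominates s3 on the remaining columns (II: 9>3, III: 7>1, IV: 9>7, V: 9>8); eliminate s3.
Row s4 is eliminated: s2 beats it against every remaining column (II: 9>4, III: 7>2, IV: 9>6, V: 9>2).
Column II is eliminated: III beats it against every remaining row (s2: 5>0).
General Cole's strategy IV is strictly dominated by III (s2: 5>4) and is removed.
Column V is eliminated: III beats it against every remaining row (s2: 5>1).
Among the remaining strategies, none is strictly dominated by another pure strategy of the same player, so the elimination stops.
Surviving strategies — General Rowe: {s2}; General Cole: {III}.

s2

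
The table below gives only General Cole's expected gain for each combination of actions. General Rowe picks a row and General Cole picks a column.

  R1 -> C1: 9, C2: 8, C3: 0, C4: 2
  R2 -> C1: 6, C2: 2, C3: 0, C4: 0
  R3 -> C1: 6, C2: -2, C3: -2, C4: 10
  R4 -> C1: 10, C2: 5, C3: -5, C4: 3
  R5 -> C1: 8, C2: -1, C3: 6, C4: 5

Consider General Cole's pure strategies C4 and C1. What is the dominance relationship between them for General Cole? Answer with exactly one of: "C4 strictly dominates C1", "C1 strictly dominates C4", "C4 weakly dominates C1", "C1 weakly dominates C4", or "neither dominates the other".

C4's payoffs vs C1's, by General Rowe's action — R1: 2<9, R2: 0<6, R3: 10>6, R4: 3<10, R5: 5<8.
C4 does better at R3 but worse at R1, R2, R4, R5; neither strategy dominates the other.

neither dominates the other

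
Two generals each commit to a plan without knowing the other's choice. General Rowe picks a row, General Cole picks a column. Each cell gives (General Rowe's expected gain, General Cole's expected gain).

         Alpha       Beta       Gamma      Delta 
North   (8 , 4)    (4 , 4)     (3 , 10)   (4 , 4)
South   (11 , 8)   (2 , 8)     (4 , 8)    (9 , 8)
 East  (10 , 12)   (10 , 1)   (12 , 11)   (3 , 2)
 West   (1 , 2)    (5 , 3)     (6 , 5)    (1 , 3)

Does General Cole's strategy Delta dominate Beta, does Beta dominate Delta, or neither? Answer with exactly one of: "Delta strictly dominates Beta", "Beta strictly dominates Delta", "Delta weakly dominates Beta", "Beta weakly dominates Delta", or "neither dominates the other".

Delta's payoffs vs Beta's, by General Rowe's action — North: 4=4, South: 8=8, East: 2>1, West: 3=3.
Delta is at least as good everywhere and strictly better somewhere (tied only at North, South, West), so Delta weakly but not strictly dominates Beta.

Delta weakly dominates Beta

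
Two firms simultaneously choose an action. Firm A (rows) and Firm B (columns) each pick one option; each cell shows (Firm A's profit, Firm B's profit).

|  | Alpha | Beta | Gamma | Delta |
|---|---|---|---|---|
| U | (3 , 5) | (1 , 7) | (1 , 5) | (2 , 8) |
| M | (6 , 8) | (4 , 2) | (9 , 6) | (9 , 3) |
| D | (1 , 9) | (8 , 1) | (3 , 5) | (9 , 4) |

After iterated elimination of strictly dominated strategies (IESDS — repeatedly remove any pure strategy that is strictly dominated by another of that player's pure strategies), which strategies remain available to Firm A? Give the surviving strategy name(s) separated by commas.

Row U is eliminated: M beats it against every remaining column (Alpha: 6>3, Beta: 4>1, Gamma: 9>1, Delta: 9>2).
Column Beta is eliminated: Alpha beats it against every remaining row (M: 8>2, D: 9>1).
Column Gamma is eliminated: Alpha beats it against every remaining row (M: 8>6, D: 9>5).
Firm B's strategy Delta is strictly dominated by Alpha (M: 8>3, D: 9>4) and is removed.
Row D is eliminated: M beats it against every remaining column (Alpha: 6>1).
Among the remaining strategies, none is strictly dominated by another pure strategy of the same player, so the elimination stops.
Surviving strategies — Firm A: {M}; Firm B: {Alpha}.

M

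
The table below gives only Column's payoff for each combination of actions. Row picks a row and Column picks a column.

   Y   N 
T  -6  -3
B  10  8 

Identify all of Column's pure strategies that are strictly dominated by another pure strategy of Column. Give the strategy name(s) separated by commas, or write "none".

none

Y: no other strategy beats it everywhere (N at B (10>8)).
N is not dominated — it holds its own against Y at T (-3>-6).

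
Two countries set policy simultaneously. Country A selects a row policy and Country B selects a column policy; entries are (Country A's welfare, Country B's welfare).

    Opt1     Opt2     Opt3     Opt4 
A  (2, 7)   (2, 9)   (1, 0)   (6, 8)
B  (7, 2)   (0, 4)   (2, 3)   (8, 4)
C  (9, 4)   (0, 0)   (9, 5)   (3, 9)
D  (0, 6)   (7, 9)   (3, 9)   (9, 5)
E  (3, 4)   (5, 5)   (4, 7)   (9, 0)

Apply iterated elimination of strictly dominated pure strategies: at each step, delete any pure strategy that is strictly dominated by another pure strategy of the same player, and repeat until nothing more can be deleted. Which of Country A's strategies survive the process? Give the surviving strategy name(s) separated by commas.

C, D, E

For Country A, E strictly dominates A on the remaining columns (Opt1: 3>2, Opt2: 5>2, Opt3: 4>1, Opt4: 9>6); eliminate A.
Country B's strategy Opt1 is strictly dominated by Opt3 (B: 3>2, C: 5>4, D: 9>6, E: 7>4) and is removed.
Country A's strategy B is strictly dominated by D (Opt2: 7>0, Opt3: 3>2, Opt4: 9>8) and is removed.
Among the remaining strategies, none is strictly dominated by another pure strategy of the same player, so the elimination stops.
Surviving strategies — Country A: {C, D, E}; Country B: {Opt2, Opt3, Opt4}.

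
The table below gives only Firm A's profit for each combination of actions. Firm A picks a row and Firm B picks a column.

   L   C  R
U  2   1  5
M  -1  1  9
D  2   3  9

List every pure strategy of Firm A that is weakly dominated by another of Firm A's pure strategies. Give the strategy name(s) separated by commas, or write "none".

U, M

U: dominated, since D does at least as well everywhere (L: 2=2, C: 3>1, R: 9>5).
M: dominated, since D does at least as well everywhere (L: 2>-1, C: 3>1, R: 9=9).
Nothing dominates D: U at C (3>1); M at L (2>-1).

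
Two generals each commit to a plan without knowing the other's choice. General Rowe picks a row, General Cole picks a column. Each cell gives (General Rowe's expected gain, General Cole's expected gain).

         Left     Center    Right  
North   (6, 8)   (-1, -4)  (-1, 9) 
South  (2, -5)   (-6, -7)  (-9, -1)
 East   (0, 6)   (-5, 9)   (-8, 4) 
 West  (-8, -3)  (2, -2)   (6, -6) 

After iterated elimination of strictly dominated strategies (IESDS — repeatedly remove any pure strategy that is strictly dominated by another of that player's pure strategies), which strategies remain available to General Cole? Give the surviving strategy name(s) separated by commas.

Left, Center, Right

For General Rowe, North strictly dominates South on the remaining columns (Left: 6>2, Center: -1>-6, Right: -1>-9); eliminate South.
For General Rowe, North strictly dominates East on the remaining columns (Left: 6>0, Center: -1>-5, Right: -1>-8); eliminate East.
Among the remaining strategies, none is strictly dominated by another pure strategy of the same player, so the elimination stops.
Surviving strategies — General Rowe: {North, West}; General Cole: {Left, Center, Right}.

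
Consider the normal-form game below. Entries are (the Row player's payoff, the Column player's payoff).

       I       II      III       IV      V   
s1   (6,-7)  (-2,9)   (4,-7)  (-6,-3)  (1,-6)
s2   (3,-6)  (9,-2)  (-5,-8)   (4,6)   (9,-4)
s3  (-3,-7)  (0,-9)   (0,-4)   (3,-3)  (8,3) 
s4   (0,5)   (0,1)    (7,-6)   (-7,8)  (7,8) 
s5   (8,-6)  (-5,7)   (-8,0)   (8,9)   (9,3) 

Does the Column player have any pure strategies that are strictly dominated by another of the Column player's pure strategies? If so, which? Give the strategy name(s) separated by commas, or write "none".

I: dominated, since IV does at least as well everywhere (s1: -3>-7, s2: 6>-6, s3: -3>-7, s4: 8>5, s5: 9>-6).
Nothing dominates II: I at s1 (9>-7); III at s1 (9>-7); IV at s1 (9>-3); V at s1 (9>-6).
III is strictly dominated by IV (s1: -3>-7, s2: 6>-8, s3: -3>-4, s4: 8>-6, s5: 9>0).
IV is not dominated — it holds its own against I at s1 (-3>-7); II at s2 (6>-2); III at s1 (-3>-7); V at s1 (-3>-6).
Nothing dominates V: I at s1 (-6>-7); II at s3 (3>-9); III at s1 (-6>-7); IV at s3 (3>-3).

I, III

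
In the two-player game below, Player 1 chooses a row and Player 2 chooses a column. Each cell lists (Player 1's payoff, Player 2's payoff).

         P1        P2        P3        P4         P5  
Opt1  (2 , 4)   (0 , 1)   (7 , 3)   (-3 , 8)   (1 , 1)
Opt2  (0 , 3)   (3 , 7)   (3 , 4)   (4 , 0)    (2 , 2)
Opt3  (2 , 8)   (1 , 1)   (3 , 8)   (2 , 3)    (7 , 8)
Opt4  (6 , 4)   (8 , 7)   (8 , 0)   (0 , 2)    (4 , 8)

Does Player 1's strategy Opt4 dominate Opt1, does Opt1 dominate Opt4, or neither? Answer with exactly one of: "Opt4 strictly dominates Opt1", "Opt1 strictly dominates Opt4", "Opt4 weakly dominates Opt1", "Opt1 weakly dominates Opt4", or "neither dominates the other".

Opt4 strictly dominates Opt1

Opt4's payoffs vs Opt1's, by Player 2's action — P1: 6>2, P2: 8>0, P3: 8>7, P4: 0>-3, P5: 4>1.
Opt4 gives a strictly higher payoff against every action of Player 2, so Opt4 strictly dominates Opt1.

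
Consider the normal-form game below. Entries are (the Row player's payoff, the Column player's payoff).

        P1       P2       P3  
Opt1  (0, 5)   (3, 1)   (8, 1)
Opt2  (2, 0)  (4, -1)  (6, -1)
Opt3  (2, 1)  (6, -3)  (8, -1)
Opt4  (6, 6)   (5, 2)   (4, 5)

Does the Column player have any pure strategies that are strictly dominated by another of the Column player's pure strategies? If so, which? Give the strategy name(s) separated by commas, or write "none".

P2, P3

Nothing dominates P1: P2 at Opt1 (5>1); P3 at Opt1 (5>1).
P2: dominated, since P1 does at least as well everywhere (Opt1: 5>1, Opt2: 0>-1, Opt3: 1>-3, Opt4: 6>2).
P3 is strictly dominated by P1 (Opt1: 5>1, Opt2: 0>-1, Opt3: 1>-1, Opt4: 6>5).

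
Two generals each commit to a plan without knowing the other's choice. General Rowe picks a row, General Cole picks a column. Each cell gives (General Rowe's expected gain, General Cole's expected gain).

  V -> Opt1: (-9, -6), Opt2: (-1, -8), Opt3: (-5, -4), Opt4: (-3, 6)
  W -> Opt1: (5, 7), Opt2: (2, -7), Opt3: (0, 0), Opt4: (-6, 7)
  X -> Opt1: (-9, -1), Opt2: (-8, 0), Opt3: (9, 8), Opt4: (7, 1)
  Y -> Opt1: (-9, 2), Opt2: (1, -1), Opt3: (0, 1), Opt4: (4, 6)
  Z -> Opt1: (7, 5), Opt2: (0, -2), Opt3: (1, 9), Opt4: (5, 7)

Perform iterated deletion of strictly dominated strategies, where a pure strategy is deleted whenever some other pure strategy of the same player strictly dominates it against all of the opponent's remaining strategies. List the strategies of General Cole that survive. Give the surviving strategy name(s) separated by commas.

Row V is eliminated: Z beats it against every remaining column (Opt1: 7>-9, Opt2: 0>-1, Opt3: 1>-5, Opt4: 5>-3).
General Cole's strategy Opt2 is strictly dominated by Opt3 (W: 0>-7, X: 8>0, Y: 1>-1, Z: 9>-2) and is removed.
General Rowe's strategy W is strictly dominated by Z (Opt1: 7>5, Opt3: 1>0, Opt4: 5>-6) and is removed.
For General Rowe, Z strictly dominates Y on the remaining columns (Opt1: 7>-9, Opt3: 1>0, Opt4: 5>4); eliminate Y.
For General Cole, Opt3 strictly dominates Opt1 on the remaining rows (X: 8>-1, Z: 9>5); eliminate Opt1.
General Rowe's strategy Z is strictly dominated by X (Opt3: 9>1, Opt4: 7>5) and is removed.
For General Cole, Opt3 strictly dominates Opt4 on the remaining rows (X: 8>1); eliminate Opt4.
Among the remaining strategies, none is strictly dominated by another pure strategy of the same player, so the elimination stops.
Surviving strategies — General Rowe: {X}; General Cole: {Opt3}.

Opt3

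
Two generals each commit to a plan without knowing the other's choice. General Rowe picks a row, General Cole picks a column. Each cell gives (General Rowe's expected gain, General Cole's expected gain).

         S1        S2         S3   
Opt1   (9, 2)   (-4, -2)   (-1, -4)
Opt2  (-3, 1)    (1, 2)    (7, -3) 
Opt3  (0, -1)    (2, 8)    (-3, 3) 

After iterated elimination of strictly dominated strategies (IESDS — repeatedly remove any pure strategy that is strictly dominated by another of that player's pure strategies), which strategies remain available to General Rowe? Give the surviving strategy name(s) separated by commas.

Opt1, Opt3

General Cole's strategy S3 is strictly dominated by S2 (Opt1: -2>-4, Opt2: 2>-3, Opt3: 8>3) and is removed.
Row Opt2 is eliminated: Opt3 beats it against every remaining column (S1: 0>-3, S2: 2>1).
Among the remaining strategies, none is strictly dominated by another pure strategy of the same player, so the elimination stops.
Surviving strategies — General Rowe: {Opt1, Opt3}; General Cole: {S1, S2}.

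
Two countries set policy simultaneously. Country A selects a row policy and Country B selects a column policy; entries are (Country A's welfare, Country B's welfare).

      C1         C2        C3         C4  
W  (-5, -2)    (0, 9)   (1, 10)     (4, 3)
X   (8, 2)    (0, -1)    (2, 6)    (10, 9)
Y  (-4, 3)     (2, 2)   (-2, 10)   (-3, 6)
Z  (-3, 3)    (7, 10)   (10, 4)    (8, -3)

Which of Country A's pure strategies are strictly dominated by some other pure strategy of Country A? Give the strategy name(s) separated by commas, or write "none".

W, Y

W is strictly dominated by Z (C1: -3>-5, C2: 7>0, C3: 10>1, C4: 8>4).
X: no other strategy beats it everywhere (W at C1 (8>-5); Y at C1 (8>-4); Z at C1 (8>-3)).
Y: dominated, since Z does at least as well everywhere (C1: -3>-4, C2: 7>2, C3: 10>-2, C4: 8>-3).
Nothing dominates Z: W at C1 (-3>-5); X at C2 (7>0); Y at C1 (-3>-4).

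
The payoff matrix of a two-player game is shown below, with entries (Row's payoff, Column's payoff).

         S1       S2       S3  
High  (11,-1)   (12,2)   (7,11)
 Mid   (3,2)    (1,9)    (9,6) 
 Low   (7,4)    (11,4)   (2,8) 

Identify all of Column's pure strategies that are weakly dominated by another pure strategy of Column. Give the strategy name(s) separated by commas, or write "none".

S1

S1: dominated, since S2 does at least as well everywhere (High: 2>-1, Mid: 9>2, Low: 4=4).
Nothing dominates S2: S1 at High (2>-1); S3 at Mid (9>6).
S3: no other strategy beats it everywhere (S1 at High (11>-1); S2 at High (11>2)).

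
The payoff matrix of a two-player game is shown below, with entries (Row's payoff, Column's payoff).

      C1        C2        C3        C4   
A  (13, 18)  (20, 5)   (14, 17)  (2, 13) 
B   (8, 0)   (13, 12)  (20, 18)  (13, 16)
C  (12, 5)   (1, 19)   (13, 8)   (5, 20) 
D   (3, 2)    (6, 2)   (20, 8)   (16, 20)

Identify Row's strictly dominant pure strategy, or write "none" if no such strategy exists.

A fails to dominate B at C3 (14<20).
B fails to dominate A at C1 (8<13).
C fails to dominate A at C1 (12<13).
D fails to dominate A at C1 (3<13).
No single strategy dominates all the others.

none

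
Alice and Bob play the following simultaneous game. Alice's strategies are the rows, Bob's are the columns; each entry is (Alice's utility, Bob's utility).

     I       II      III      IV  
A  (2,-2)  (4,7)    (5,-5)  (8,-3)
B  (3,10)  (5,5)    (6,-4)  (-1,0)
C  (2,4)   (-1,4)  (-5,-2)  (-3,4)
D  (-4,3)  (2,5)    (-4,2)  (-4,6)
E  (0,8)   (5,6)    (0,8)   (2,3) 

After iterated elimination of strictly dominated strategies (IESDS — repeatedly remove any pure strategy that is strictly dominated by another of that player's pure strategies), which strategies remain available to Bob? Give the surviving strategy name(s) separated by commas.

Row C is eliminated: B beats it against every remaining column (I: 3>2, II: 5>-1, III: 6>-5, IV: -1>-3).
Alice's strategy D is strictly dominated by A (I: 2>-4, II: 4>2, III: 5>-4, IV: 8>-4) and is removed.
Column IV is eliminated: I beats it against every remaining row (A: -2>-3, B: 10>0, E: 8>3).
Alice's strategy A is strictly dominated by B (I: 3>2, II: 5>4, III: 6>5) and is removed.
Column II is eliminated: I beats it against every remaining row (B: 10>5, E: 8>6).
Row E is eliminated: B beats it against every remaining column (I: 3>0, III: 6>0).
Column III is eliminated: I beats it against every remaining row (B: 10>-4).
Among the remaining strategies, none is strictly dominated by another pure strategy of the same player, so the elimination stops.
Surviving strategies — Alice: {B}; Bob: {I}.

I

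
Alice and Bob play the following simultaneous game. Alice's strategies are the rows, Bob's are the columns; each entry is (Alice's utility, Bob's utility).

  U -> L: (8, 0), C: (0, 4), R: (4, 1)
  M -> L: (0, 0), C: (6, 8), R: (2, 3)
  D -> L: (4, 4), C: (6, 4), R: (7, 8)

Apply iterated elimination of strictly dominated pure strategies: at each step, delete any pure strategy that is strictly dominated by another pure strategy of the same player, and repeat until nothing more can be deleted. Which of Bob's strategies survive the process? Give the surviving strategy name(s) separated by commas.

Bob's strategy L is strictly dominated by R (U: 1>0, M: 3>0, D: 8>4) and is removed.
For Alice, D strictly dominates U on the remaining columns (C: 6>0, R: 7>4); eliminate U.
Among the remaining strategies, none is strictly dominated by another pure strategy of the same player, so the elimination stops.
Surviving strategies — Alice: {M, D}; Bob: {C, R}.

C, R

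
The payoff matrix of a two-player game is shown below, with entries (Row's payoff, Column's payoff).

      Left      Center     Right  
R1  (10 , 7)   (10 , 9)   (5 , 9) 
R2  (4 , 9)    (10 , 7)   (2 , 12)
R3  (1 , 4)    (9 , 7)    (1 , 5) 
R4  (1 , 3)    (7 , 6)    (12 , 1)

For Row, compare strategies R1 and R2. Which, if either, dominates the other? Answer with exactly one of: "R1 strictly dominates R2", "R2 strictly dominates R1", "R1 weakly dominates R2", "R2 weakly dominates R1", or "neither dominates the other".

R1's payoffs vs R2's, by Column's action — Left: 10>4, Center: 10=10, Right: 5>2.
R1 is at least as good everywhere and strictly better somewhere (tied only at Center), so R1 weakly but not strictly dominates R2.

R1 weakly dominates R2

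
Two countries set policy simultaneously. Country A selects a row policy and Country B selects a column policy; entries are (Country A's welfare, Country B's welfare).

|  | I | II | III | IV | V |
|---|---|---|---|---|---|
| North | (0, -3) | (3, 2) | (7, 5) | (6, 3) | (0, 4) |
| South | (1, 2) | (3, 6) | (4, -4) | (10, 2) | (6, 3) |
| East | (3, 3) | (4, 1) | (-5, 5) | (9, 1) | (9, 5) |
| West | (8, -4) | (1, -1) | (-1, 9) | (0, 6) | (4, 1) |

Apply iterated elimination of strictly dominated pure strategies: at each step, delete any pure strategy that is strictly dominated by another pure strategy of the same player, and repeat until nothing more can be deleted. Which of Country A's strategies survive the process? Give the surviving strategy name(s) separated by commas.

Column I is eliminated: V beats it against every remaining row (North: 4>-3, South: 3>2, East: 5>3, West: 1>-4).
For Country A, South strictly dominates West on the remaining columns (II: 3>1, III: 4>-1, IV: 10>0, V: 6>4); eliminate West.
Country B's strategy IV is strictly dominated by V (North: 4>3, South: 3>2, East: 5>1) and is removed.
Among the remaining strategies, none is strictly dominated by another pure strategy of the same player, so the elimination stops.
Surviving strategies — Country A: {North, South, East}; Country B: {II, III, V}.

North, South, East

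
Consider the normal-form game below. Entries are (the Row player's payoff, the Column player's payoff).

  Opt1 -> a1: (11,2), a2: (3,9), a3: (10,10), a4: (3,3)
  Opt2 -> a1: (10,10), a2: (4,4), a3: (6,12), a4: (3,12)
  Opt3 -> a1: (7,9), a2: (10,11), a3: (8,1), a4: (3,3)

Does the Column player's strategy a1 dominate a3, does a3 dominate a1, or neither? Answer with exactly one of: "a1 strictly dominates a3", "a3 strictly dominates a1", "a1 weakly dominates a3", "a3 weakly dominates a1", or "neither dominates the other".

a1's payoffs vs a3's, by the Row player's action — Opt1: 2<10, Opt2: 10<12, Opt3: 9>1.
a1 does better at Opt3 but worse at Opt1, Opt2; neither strategy dominates the other.

neither dominates the other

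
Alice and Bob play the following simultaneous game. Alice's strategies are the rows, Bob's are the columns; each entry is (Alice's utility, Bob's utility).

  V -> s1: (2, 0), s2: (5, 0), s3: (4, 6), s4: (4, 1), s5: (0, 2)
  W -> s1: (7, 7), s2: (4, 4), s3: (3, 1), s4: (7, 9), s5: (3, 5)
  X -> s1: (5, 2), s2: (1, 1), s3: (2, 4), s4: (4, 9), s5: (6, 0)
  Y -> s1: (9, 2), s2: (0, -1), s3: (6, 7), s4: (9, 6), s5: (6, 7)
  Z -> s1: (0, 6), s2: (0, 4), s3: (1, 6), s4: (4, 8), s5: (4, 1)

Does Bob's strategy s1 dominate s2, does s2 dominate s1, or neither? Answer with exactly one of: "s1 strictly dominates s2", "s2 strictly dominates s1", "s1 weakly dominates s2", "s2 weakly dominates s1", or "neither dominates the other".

Compare s1 to s2 across each opponent action: V: 0=0, W: 7>4, X: 2>1, Y: 2>-1, Z: 6>4.
s1 is at least as good everywhere and strictly better somewhere (tied only at V), so s1 weakly but not strictly dominates s2.

s1 weakly dominates s2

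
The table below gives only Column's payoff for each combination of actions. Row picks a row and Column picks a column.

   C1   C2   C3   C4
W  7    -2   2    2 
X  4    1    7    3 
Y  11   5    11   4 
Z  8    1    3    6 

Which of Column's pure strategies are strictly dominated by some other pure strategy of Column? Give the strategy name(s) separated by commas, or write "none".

C2, C4

C1 is not dominated — it holds its own against C2 at W (7>-2); C3 at W (7>2); C4 at W (7>2).
C1 strictly dominates C2 — W: 7>-2, X: 4>1, Y: 11>5, Z: 8>1.
Nothing dominates C3: C1 at X (7>4); C2 at W (2>-2); C4 at W (2=2).
C1 strictly dominates C4 — W: 7>2, X: 4>3, Y: 11>4, Z: 8>6.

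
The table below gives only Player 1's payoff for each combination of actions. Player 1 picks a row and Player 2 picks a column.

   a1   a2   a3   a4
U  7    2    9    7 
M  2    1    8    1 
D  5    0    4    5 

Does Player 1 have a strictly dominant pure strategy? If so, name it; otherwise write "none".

U

U vs M: a1: 7>2, a2: 2>1, a3: 9>8, a4: 7>1.
U vs D: a1: 7>5, a2: 2>0, a3: 9>4, a4: 7>5.
U strictly beats every other strategy against every opponent action, so it is strictly dominant.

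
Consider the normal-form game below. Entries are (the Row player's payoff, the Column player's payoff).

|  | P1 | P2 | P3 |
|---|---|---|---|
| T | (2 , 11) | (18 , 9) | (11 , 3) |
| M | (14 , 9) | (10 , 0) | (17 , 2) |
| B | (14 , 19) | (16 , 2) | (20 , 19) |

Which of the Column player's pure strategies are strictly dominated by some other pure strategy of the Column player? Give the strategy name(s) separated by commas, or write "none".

P2

P1 is not dominated — it holds its own against P2 at T (11>9); P3 at T (11>3).
P1 strictly dominates P2 — T: 11>9, M: 9>0, B: 19>2.
P3 is not dominated — it holds its own against P1 at B (19=19); P2 at M (2>0).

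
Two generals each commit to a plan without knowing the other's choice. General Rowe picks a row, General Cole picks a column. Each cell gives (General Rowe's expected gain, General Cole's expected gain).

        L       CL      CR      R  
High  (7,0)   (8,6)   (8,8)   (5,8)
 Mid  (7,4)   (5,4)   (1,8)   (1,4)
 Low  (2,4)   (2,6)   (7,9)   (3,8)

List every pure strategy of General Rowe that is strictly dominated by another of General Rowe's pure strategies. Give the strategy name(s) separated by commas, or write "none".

Nothing dominates High: Mid at L (7=7); Low at L (7>2).
Mid: no other strategy beats it everywhere (High at L (7=7); Low at L (7>2)).
Low is strictly dominated by High (L: 7>2, CL: 8>2, CR: 8>7, R: 5>3).

Low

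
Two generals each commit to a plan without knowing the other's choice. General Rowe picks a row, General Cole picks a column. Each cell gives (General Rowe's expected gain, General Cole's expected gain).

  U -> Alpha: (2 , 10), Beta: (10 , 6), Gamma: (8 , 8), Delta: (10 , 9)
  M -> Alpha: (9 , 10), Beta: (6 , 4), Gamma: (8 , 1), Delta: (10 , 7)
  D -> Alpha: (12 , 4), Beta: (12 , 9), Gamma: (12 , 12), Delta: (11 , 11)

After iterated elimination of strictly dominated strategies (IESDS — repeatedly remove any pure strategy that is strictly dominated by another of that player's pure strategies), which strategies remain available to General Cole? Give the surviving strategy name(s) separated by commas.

For General Rowe, D strictly dominates U on the remaining columns (Alpha: 12>2, Beta: 12>10, Gamma: 12>8, Delta: 11>10); eliminate U.
For General Rowe, D strictly dominates M on the remaining columns (Alpha: 12>9, Beta: 12>6, Gamma: 12>8, Delta: 11>10); eliminate M.
General Cole's strategy Alpha is strictly dominated by Beta (D: 9>4) and is removed.
General Cole's strategy Beta is strictly dominated by Gamma (D: 12>9) and is removed.
General Cole's strategy Delta is strictly dominated by Gamma (D: 12>11) and is removed.
Among the remaining strategies, none is strictly dominated by another pure strategy of the same player, so the elimination stops.
Surviving strategies — General Rowe: {D}; General Cole: {Gamma}.

Gamma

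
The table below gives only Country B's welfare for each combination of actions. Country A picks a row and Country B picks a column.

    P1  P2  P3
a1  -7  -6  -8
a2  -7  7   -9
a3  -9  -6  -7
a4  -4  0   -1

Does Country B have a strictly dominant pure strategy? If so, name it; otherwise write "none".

P2

P2 vs P1: a1: -6>-7, a2: 7>-7, a3: -6>-9, a4: 0>-4.
P2 vs P3: a1: -6>-8, a2: 7>-9, a3: -6>-7, a4: 0>-1.
P2 strictly beats every other strategy against every opponent action, so it is strictly dominant.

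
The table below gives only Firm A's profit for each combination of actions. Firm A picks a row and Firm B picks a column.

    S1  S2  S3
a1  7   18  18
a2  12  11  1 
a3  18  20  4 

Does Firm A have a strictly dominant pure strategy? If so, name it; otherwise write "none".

none

a1 fails to dominate a2 at S1 (7<12).
a2 fails to dominate a1 at S2 (11<18).
a3 fails to dominate a1 at S3 (4<18).
No single strategy dominates all the others.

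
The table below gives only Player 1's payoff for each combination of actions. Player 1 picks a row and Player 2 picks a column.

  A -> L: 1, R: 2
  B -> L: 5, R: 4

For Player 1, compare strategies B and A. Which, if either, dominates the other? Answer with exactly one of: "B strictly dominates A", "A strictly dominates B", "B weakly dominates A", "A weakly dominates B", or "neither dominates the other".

B's payoffs vs A's, by Player 2's action — L: 5>1, R: 4>2.
Every comparison favours B, so B strictly dominates A.

B strictly dominates A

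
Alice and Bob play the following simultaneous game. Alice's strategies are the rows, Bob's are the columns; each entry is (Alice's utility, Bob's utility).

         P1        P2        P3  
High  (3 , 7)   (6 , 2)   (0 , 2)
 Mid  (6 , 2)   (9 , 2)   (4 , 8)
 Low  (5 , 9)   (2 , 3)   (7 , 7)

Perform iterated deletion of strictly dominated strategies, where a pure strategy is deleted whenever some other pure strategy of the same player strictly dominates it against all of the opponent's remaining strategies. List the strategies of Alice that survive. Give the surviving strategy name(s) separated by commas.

Mid, Low

Row High is eliminated: Mid beats it against every remaining column (P1: 6>3, P2: 9>6, P3: 4>0).
Bob's strategy P2 is strictly dominated by P3 (Mid: 8>2, Low: 7>3) and is removed.
Among the remaining strategies, none is strictly dominated by another pure strategy of the same player, so the elimination stops.
Surviving strategies — Alice: {Mid, Low}; Bob: {P1, P3}.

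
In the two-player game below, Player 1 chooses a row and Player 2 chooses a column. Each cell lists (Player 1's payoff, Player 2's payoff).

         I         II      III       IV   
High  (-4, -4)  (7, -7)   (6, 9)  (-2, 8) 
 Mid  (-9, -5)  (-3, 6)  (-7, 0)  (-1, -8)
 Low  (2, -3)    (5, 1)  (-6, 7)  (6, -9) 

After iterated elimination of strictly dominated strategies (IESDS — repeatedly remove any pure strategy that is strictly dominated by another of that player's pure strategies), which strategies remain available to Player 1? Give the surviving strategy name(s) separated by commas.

High

Player 1's strategy Mid is strictly dominated by Low (I: 2>-9, II: 5>-3, III: -6>-7, IV: 6>-1) and is removed.
Column I is eliminated: III beats it against every remaining row (High: 9>-4, Low: 7>-3).
For Player 2, III strictly dominates II on the remaining rows (High: 9>-7, Low: 7>1); eliminate II.
Column IV is eliminated: III beats it against every remaining row (High: 9>8, Low: 7>-9).
Player 1's strategy Low is strictly dominated by High (III: 6>-6) and is removed.
Among the remaining strategies, none is strictly dominated by another pure strategy of the same player, so the elimination stops.
Surviving strategies — Player 1: {High}; Player 2: {III}.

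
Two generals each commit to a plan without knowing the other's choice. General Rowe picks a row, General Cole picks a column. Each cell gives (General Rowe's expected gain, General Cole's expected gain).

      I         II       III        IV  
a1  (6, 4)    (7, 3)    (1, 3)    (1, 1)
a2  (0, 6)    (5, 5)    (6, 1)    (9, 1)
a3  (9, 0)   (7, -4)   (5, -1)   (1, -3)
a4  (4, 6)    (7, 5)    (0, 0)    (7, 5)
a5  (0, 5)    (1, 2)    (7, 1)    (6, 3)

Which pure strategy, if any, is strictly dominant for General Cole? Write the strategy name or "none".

I

I vs II: a1: 4>3, a2: 6>5, a3: 0>-4, a4: 6>5, a5: 5>2.
I vs III: a1: 4>3, a2: 6>1, a3: 0>-1, a4: 6>0, a5: 5>1.
I vs IV: a1: 4>1, a2: 6>1, a3: 0>-3, a4: 6>5, a5: 5>3.
I strictly beats every other strategy against every opponent action, so it is strictly dominant.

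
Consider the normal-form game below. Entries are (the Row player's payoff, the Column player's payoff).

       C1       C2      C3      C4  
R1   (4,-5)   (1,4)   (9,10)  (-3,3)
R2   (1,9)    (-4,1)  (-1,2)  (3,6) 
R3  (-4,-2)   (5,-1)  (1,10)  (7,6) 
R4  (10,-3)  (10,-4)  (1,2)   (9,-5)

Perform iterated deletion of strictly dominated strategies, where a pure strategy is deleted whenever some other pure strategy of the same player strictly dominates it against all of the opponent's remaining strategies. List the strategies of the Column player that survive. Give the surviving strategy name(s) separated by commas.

C3

Row R2 is eliminated: R4 beats it against every remaining column (C1: 10>1, C2: 10>-4, C3: 1>-1, C4: 9>3).
For the Column player, C3 strictly dominates C1 on the remaining rows (R1: 10>-5, R3: 10>-2, R4: 2>-3); eliminate C1.
The Column player's strategy C2 is strictly dominated by C3 (R1: 10>4, R3: 10>-1, R4: 2>-4) and is removed.
Column C4 is eliminated: C3 beats it against every remaining row (R1: 10>3, R3: 10>6, R4: 2>-5).
For the Row player, R1 strictly dominates R3 on the remaining columns (C3: 9>1); eliminate R3.
Row R4 is eliminated: R1 beats it against every remaining column (C3: 9>1).
Among the remaining strategies, none is strictly dominated by another pure strategy of the same player, so the elimination stops.
Surviving strategies — the Row player: {R1}; the Column player: {C3}.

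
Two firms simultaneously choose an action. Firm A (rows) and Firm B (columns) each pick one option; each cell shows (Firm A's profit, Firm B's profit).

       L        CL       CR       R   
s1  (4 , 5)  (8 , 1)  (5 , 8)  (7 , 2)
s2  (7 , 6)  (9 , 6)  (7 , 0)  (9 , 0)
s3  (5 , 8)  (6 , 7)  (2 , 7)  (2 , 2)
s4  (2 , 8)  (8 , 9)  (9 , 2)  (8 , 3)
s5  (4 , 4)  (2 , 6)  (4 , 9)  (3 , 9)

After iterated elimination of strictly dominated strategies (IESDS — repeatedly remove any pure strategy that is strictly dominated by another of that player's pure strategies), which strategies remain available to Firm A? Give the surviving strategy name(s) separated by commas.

s2

For Firm A, s2 strictly dominates s1 on the remaining columns (L: 7>4, CL: 9>8, CR: 7>5, R: 9>7); eliminate s1.
Row s3 is eliminated: s2 beats it against every remaining column (L: 7>5, CL: 9>6, CR: 7>2, R: 9>2).
For Firm A, s2 strictly dominates s5 on the remaining columns (L: 7>4, CL: 9>2, CR: 7>4, R: 9>3); eliminate s5.
For Firm B, L strictly dominates CR on the remaining rows (s2: 6>0, s4: 8>2); eliminate CR.
Row s4 is eliminated: s2 beats it against every remaining column (L: 7>2, CL: 9>8, R: 9>8).
Firm B's strategy R is strictly dominated by L (s2: 6>0) and is removed.
Among the remaining strategies, none is strictly dominated by another pure strategy of the same player, so the elimination stops.
Surviving strategies — Firm A: {s2}; Firm B: {L, CL}.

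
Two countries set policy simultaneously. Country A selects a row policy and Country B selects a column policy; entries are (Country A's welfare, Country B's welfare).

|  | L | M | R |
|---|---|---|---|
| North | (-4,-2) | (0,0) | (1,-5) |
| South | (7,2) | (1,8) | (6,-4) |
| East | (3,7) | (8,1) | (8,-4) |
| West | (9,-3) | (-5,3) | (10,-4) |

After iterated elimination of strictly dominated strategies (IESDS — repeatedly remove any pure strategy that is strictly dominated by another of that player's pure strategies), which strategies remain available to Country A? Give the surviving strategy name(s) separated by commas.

South, East, West

For Country A, South strictly dominates North on the remaining columns (L: 7>-4, M: 1>0, R: 6>1); eliminate North.
For Country B, L strictly dominates R on the remaining rows (South: 2>-4, East: 7>-4, West: -3>-4); eliminate R.
Among the remaining strategies, none is strictly dominated by another pure strategy of the same player, so the elimination stops.
Surviving strategies — Country A: {South, East, West}; Country B: {L, M}.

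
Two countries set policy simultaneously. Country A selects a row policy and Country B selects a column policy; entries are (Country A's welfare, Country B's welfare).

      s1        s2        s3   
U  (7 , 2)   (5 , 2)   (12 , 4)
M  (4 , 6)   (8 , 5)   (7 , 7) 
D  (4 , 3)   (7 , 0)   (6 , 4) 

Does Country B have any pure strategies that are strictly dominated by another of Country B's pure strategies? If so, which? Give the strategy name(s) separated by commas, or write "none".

s1, s2

s1 is strictly dominated by s3 (U: 4>2, M: 7>6, D: 4>3).
s2 is strictly dominated by s3 (U: 4>2, M: 7>5, D: 4>0).
s3: no other strategy beats it everywhere (s1 at U (4>2); s2 at U (4>2)).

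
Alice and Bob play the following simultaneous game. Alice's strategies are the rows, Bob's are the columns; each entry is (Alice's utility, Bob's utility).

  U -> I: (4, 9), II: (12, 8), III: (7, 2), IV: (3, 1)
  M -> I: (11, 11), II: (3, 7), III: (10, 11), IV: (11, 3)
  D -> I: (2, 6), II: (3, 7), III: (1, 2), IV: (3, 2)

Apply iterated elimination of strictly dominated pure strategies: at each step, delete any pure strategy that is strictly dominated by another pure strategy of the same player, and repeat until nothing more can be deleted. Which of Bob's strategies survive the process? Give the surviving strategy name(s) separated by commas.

For Bob, I strictly dominates IV on the remaining rows (U: 9>1, M: 11>3, D: 6>2); eliminate IV.
Row D is eliminated: U beats it against every remaining column (I: 4>2, II: 12>3, III: 7>1).
For Bob, I strictly dominates II on the remaining rows (U: 9>8, M: 11>7); eliminate II.
For Alice, M strictly dominates U on the remaining columns (I: 11>4, III: 10>7); eliminate U.
Among the remaining strategies, none is strictly dominated by another pure strategy of the same player, so the elimination stops.
Surviving strategies — Alice: {M}; Bob: {I, III}.

I, III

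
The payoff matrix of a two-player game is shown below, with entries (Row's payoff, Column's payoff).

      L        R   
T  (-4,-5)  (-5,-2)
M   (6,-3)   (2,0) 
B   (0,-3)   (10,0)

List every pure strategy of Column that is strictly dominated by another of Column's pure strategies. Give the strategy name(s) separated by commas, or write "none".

R strictly dominates L — T: -2>-5, M: 0>-3, B: 0>-3.
Nothing dominates R: L at T (-2>-5).

L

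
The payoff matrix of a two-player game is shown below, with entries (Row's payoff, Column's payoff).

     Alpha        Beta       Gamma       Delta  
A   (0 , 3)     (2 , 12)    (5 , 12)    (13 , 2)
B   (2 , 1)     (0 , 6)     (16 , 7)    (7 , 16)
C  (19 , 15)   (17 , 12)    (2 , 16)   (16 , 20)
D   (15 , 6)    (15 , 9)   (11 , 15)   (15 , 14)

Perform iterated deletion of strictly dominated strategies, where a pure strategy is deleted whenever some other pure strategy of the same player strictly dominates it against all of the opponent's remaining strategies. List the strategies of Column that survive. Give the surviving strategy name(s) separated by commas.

For Row, D strictly dominates A on the remaining columns (Alpha: 15>0, Beta: 15>2, Gamma: 11>5, Delta: 15>13); eliminate A.
Column's strategy Alpha is strictly dominated by Gamma (B: 7>1, C: 16>15, D: 15>6) and is removed.
Column Beta is eliminated: Gamma beats it against every remaining row (B: 7>6, C: 16>12, D: 15>9).
Among the remaining strategies, none is strictly dominated by another pure strategy of the same player, so the elimination stops.
Surviving strategies — Row: {B, C, D}; Column: {Gamma, Delta}.

Gamma, Delta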